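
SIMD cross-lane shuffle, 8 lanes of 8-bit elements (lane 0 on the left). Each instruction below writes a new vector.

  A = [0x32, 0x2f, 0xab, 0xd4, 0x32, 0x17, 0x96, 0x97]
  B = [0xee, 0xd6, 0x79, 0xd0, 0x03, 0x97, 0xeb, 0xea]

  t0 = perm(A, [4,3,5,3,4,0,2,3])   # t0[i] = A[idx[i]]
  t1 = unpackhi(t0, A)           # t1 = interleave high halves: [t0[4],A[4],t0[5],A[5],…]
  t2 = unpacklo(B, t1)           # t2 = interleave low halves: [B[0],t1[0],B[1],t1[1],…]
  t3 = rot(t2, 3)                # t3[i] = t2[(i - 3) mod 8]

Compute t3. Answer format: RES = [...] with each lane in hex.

RES = [0x32, 0xd0, 0x17, 0xee, 0x32, 0xd6, 0x32, 0x79]

→ t0 |32|d4|17|d4|32|32|ab|d4|
→ t1 |32|32|32|17|ab|96|d4|97|
→ t2 |ee|32|d6|32|79|32|d0|17|
→ t3 |32|d0|17|ee|32|d6|32|79|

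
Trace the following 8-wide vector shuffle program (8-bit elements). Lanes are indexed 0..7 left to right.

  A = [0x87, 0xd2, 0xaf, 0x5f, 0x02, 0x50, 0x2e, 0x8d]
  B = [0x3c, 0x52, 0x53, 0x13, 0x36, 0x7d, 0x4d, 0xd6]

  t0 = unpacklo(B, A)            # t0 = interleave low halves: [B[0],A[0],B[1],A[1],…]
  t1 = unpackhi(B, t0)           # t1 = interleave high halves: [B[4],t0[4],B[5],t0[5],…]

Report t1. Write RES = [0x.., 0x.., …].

→ t0 |3c|87|52|d2|53|af|13|5f|
→ t1 |36|53|7d|af|4d|13|d6|5f|

RES = [0x36, 0x53, 0x7d, 0xaf, 0x4d, 0x13, 0xd6, 0x5f]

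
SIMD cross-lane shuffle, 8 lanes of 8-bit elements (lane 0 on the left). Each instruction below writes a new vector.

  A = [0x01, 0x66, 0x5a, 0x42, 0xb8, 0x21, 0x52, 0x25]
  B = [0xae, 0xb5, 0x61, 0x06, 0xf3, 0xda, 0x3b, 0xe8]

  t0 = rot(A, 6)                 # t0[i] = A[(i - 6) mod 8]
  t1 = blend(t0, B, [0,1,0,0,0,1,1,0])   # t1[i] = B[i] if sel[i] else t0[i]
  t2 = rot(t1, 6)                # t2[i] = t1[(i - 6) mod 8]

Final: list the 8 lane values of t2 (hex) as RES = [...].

RES = [ 0xb8  0x21  0x52  0xda  0x3b  0x66  0x5a  0xb5 ]

t0 = [0x5a, 0x42, 0xb8, 0x21, 0x52, 0x25, 0x01, 0x66]
t1 = [0x5a, 0xb5, 0xb8, 0x21, 0x52, 0xda, 0x3b, 0x66]
t2 = [0xb8, 0x21, 0x52, 0xda, 0x3b, 0x66, 0x5a, 0xb5]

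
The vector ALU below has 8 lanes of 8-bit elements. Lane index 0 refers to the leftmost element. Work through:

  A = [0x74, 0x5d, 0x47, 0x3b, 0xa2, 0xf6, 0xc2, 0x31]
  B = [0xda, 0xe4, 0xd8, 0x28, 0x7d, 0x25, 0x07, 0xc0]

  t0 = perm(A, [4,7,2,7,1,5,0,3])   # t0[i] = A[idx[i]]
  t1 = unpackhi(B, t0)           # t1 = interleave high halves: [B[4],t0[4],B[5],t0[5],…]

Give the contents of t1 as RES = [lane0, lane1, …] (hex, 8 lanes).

RES = [ 0x7d  0x5d  0x25  0xf6  0x07  0x74  0xc0  0x3b ]

t0 = [0xa2, 0x31, 0x47, 0x31, 0x5d, 0xf6, 0x74, 0x3b]
t1 = [0x7d, 0x5d, 0x25, 0xf6, 0x07, 0x74, 0xc0, 0x3b]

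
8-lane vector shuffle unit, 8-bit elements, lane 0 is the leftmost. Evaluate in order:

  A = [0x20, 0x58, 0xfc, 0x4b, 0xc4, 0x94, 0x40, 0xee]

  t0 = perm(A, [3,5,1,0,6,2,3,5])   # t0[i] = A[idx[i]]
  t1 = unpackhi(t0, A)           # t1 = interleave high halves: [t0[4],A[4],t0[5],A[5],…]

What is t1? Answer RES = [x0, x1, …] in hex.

  t0: 4b 94 58 20 40 fc 4b 94
  t1: 40 c4 fc 94 4b 40 94 ee

RES = [0x40, 0xc4, 0xfc, 0x94, 0x4b, 0x40, 0x94, 0xee]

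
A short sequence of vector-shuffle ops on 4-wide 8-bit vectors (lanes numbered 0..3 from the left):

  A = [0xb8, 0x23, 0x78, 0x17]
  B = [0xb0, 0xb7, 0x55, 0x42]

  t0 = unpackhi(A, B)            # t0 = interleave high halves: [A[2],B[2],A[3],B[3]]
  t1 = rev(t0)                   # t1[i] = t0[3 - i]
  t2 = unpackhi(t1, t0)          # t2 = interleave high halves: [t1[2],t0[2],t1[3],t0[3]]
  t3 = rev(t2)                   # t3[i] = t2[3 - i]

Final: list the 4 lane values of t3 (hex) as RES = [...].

  t0: 78 55 17 42
  t1: 42 17 55 78
  t2: 55 17 78 42
  t3: 42 78 17 55

RES = [0x42, 0x78, 0x17, 0x55]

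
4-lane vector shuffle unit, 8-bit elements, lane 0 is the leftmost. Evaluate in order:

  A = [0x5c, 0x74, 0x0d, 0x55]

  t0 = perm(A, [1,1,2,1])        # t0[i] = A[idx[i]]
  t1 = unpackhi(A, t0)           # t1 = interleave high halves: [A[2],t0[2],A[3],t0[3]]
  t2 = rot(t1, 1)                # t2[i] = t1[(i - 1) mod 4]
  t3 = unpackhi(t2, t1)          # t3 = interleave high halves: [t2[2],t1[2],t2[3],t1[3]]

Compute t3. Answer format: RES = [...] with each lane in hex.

RES = [0x0d, 0x55, 0x55, 0x74]

t0 = [0x74, 0x74, 0x0d, 0x74]
t1 = [0x0d, 0x0d, 0x55, 0x74]
t2 = [0x74, 0x0d, 0x0d, 0x55]
t3 = [0x0d, 0x55, 0x55, 0x74]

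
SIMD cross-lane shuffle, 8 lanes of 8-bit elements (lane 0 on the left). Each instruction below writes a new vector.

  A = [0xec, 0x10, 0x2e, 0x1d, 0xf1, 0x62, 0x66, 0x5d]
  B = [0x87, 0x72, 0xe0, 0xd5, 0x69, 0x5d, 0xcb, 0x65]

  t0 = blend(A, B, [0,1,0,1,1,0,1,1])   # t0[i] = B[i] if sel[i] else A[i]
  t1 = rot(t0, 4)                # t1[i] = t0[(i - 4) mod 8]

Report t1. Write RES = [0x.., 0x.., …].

→ t0 |ec|72|2e|d5|69|62|cb|65|
→ t1 |69|62|cb|65|ec|72|2e|d5|

RES = [ 0x69  0x62  0xcb  0x65  0xec  0x72  0x2e  0xd5 ]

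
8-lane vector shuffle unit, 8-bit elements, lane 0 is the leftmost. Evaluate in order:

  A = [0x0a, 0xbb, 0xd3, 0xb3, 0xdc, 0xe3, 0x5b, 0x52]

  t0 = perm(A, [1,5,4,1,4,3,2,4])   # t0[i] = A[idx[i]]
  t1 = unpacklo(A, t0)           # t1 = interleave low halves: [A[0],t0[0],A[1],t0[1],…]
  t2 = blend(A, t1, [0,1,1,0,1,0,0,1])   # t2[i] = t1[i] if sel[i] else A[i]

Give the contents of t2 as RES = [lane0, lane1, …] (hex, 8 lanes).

→ t0 |bb|e3|dc|bb|dc|b3|d3|dc|
→ t1 |0a|bb|bb|e3|d3|dc|b3|bb|
→ t2 |0a|bb|bb|b3|d3|e3|5b|bb|

RES = [0x0a, 0xbb, 0xbb, 0xb3, 0xd3, 0xe3, 0x5b, 0xbb]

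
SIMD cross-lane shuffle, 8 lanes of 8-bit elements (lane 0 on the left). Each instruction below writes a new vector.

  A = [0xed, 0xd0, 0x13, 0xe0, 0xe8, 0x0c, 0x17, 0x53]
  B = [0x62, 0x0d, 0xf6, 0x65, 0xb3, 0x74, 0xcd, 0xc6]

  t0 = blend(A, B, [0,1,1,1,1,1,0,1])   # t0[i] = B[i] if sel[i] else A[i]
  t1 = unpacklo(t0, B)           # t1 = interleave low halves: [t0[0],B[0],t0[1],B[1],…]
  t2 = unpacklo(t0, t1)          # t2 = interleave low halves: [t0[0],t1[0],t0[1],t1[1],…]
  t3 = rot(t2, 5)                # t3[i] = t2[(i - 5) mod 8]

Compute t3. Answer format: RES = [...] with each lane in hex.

t0 = [0xed, 0x0d, 0xf6, 0x65, 0xb3, 0x74, 0x17, 0xc6]
t1 = [0xed, 0x62, 0x0d, 0x0d, 0xf6, 0xf6, 0x65, 0x65]
t2 = [0xed, 0xed, 0x0d, 0x62, 0xf6, 0x0d, 0x65, 0x0d]
t3 = [0x62, 0xf6, 0x0d, 0x65, 0x0d, 0xed, 0xed, 0x0d]

RES = [0x62, 0xf6, 0x0d, 0x65, 0x0d, 0xed, 0xed, 0x0d]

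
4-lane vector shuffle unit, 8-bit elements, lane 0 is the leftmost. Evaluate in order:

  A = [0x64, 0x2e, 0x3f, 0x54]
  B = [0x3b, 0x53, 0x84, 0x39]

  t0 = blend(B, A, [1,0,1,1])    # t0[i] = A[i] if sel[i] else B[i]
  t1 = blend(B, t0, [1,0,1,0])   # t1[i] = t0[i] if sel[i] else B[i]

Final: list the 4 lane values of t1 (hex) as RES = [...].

  t0: 64 53 3f 54
  t1: 64 53 3f 39

RES = [0x64, 0x53, 0x3f, 0x39]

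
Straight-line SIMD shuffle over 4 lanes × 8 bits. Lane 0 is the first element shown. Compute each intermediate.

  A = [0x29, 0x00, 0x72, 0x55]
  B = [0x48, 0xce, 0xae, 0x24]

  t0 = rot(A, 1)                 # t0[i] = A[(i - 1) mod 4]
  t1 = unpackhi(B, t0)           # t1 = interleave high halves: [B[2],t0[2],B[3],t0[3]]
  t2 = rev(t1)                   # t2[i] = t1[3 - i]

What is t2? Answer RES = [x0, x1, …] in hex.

→ t0 |55|29|00|72|
→ t1 |ae|00|24|72|
→ t2 |72|24|00|ae|

RES = [ 0x72  0x24  0x00  0xae ]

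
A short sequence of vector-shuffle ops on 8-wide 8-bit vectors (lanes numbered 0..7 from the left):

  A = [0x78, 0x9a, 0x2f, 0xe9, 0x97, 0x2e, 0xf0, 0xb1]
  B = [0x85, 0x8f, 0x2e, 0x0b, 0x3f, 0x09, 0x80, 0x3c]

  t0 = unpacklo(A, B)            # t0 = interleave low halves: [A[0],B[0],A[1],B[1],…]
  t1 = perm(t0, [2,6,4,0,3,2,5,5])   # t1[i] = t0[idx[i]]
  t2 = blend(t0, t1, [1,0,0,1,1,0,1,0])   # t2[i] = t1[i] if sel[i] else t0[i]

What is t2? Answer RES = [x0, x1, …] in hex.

  t0: 78 85 9a 8f 2f 2e e9 0b
  t1: 9a e9 2f 78 8f 9a 2e 2e
  t2: 9a 85 9a 78 8f 2e 2e 0b

RES = [ 0x9a  0x85  0x9a  0x78  0x8f  0x2e  0x2e  0x0b ]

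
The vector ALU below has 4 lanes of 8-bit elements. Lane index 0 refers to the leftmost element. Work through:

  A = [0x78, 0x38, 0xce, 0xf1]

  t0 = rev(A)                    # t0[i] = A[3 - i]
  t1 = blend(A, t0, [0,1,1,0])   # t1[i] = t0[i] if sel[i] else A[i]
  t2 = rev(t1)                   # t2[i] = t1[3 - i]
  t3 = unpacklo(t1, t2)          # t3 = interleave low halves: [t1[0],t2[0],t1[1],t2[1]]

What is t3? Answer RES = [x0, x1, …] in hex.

t0 = [0xf1, 0xce, 0x38, 0x78]
t1 = [0x78, 0xce, 0x38, 0xf1]
t2 = [0xf1, 0x38, 0xce, 0x78]
t3 = [0x78, 0xf1, 0xce, 0x38]

RES = [ 0x78  0xf1  0xce  0x38 ]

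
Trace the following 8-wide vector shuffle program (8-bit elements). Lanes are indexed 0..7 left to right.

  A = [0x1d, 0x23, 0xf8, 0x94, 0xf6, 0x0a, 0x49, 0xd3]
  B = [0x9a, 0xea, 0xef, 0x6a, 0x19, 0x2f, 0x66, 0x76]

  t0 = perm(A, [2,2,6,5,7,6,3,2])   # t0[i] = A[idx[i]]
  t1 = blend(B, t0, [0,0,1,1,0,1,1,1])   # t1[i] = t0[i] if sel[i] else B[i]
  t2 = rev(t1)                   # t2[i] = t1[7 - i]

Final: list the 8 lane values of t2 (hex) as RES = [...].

RES = [0xf8, 0x94, 0x49, 0x19, 0x0a, 0x49, 0xea, 0x9a]

→ t0 |f8|f8|49|0a|d3|49|94|f8|
→ t1 |9a|ea|49|0a|19|49|94|f8|
→ t2 |f8|94|49|19|0a|49|ea|9a|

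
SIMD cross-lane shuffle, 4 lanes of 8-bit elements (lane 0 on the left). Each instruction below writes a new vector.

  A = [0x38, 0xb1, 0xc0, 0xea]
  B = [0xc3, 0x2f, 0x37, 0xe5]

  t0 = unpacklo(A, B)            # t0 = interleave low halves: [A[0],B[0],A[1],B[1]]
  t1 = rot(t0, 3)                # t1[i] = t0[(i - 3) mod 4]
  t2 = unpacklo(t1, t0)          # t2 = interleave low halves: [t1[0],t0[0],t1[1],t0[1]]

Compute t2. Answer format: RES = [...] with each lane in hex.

RES = [ 0xc3  0x38  0xb1  0xc3 ]

→ t0 |38|c3|b1|2f|
→ t1 |c3|b1|2f|38|
→ t2 |c3|38|b1|c3|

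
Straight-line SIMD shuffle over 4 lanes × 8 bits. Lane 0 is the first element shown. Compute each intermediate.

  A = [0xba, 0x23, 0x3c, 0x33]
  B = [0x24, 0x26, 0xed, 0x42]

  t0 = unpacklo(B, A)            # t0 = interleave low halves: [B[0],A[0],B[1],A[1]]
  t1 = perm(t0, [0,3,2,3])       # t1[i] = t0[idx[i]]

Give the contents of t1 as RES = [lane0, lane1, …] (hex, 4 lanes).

  t0: 24 ba 26 23
  t1: 24 23 26 23

RES = [0x24, 0x23, 0x26, 0x23]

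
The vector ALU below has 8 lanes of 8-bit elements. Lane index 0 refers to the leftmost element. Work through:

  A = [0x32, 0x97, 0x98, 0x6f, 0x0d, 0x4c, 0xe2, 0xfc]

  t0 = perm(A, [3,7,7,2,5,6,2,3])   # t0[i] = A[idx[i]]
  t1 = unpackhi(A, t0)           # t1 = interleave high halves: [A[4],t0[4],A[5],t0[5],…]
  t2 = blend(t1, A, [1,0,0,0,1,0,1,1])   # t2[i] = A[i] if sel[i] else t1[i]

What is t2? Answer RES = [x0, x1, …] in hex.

  t0: 6f fc fc 98 4c e2 98 6f
  t1: 0d 4c 4c e2 e2 98 fc 6f
  t2: 32 4c 4c e2 0d 98 e2 fc

RES = [ 0x32  0x4c  0x4c  0xe2  0x0d  0x98  0xe2  0xfc ]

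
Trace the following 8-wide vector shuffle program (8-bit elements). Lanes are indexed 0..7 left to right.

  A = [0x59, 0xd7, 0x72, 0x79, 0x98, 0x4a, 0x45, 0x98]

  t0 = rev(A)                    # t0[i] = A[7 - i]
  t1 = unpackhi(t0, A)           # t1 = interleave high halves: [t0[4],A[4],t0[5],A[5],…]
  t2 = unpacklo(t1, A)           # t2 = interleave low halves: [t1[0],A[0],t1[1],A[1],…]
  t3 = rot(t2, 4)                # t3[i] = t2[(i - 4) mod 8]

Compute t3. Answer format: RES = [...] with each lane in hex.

t0 = [0x98, 0x45, 0x4a, 0x98, 0x79, 0x72, 0xd7, 0x59]
t1 = [0x79, 0x98, 0x72, 0x4a, 0xd7, 0x45, 0x59, 0x98]
t2 = [0x79, 0x59, 0x98, 0xd7, 0x72, 0x72, 0x4a, 0x79]
t3 = [0x72, 0x72, 0x4a, 0x79, 0x79, 0x59, 0x98, 0xd7]

RES = [0x72, 0x72, 0x4a, 0x79, 0x79, 0x59, 0x98, 0xd7]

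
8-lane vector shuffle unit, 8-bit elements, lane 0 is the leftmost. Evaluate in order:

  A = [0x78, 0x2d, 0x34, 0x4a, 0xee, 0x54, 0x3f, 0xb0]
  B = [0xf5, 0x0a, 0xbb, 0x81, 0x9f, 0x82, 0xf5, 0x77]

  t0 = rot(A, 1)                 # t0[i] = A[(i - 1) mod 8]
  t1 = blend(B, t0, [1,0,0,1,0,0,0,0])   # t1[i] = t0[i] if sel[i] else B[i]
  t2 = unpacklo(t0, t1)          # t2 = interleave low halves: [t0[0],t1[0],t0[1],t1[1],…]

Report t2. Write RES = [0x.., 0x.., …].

RES = [0xb0, 0xb0, 0x78, 0x0a, 0x2d, 0xbb, 0x34, 0x34]

→ t0 |b0|78|2d|34|4a|ee|54|3f|
→ t1 |b0|0a|bb|34|9f|82|f5|77|
→ t2 |b0|b0|78|0a|2d|bb|34|34|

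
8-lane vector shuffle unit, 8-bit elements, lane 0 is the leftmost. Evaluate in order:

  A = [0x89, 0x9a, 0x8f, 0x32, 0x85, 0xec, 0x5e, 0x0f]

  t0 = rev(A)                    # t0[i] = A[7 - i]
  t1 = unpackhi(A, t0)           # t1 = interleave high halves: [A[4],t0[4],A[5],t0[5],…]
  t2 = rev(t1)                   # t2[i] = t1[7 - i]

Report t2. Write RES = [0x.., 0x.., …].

  t0: 0f 5e ec 85 32 8f 9a 89
  t1: 85 32 ec 8f 5e 9a 0f 89
  t2: 89 0f 9a 5e 8f ec 32 85

RES = [0x89, 0x0f, 0x9a, 0x5e, 0x8f, 0xec, 0x32, 0x85]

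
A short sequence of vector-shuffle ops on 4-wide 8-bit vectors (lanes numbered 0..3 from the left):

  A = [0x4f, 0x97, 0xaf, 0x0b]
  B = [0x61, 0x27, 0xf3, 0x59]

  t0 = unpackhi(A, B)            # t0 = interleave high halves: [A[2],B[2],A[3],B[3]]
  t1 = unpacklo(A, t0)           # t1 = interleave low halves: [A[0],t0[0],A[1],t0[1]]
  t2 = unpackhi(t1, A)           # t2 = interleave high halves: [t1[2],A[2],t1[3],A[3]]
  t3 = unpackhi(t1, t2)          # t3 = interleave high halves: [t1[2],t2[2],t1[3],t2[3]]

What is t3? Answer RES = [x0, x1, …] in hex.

  t0: af f3 0b 59
  t1: 4f af 97 f3
  t2: 97 af f3 0b
  t3: 97 f3 f3 0b

RES = [ 0x97  0xf3  0xf3  0x0b ]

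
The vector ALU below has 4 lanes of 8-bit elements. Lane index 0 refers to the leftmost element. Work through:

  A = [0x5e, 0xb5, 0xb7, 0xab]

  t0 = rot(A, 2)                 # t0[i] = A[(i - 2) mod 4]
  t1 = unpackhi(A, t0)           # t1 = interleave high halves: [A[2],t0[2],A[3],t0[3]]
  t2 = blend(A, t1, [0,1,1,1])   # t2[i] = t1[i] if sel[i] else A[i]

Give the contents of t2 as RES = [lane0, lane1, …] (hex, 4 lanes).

  t0: b7 ab 5e b5
  t1: b7 5e ab b5
  t2: 5e 5e ab b5

RES = [ 0x5e  0x5e  0xab  0xb5 ]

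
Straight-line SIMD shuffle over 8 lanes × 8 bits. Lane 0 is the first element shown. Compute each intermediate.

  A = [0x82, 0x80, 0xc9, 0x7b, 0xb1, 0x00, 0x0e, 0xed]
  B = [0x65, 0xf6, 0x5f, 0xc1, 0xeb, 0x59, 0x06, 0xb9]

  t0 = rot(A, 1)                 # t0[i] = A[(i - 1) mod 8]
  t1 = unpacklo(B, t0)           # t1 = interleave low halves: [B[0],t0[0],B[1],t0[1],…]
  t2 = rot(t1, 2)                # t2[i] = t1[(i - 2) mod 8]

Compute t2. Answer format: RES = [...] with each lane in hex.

RES = [0xc1, 0xc9, 0x65, 0xed, 0xf6, 0x82, 0x5f, 0x80]

t0 = [0xed, 0x82, 0x80, 0xc9, 0x7b, 0xb1, 0x00, 0x0e]
t1 = [0x65, 0xed, 0xf6, 0x82, 0x5f, 0x80, 0xc1, 0xc9]
t2 = [0xc1, 0xc9, 0x65, 0xed, 0xf6, 0x82, 0x5f, 0x80]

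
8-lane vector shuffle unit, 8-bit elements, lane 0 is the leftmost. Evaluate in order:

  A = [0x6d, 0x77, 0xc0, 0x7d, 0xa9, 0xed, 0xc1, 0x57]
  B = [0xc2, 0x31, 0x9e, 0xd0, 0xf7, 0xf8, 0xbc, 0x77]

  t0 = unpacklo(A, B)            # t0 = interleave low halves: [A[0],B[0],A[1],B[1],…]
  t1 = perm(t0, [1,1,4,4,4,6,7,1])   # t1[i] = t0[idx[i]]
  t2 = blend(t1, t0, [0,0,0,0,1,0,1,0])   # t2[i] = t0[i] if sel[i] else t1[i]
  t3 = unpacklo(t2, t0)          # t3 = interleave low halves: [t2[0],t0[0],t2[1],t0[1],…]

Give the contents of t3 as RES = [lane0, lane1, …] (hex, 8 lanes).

→ t0 |6d|c2|77|31|c0|9e|7d|d0|
→ t1 |c2|c2|c0|c0|c0|7d|d0|c2|
→ t2 |c2|c2|c0|c0|c0|7d|7d|c2|
→ t3 |c2|6d|c2|c2|c0|77|c0|31|

RES = [0xc2, 0x6d, 0xc2, 0xc2, 0xc0, 0x77, 0xc0, 0x31]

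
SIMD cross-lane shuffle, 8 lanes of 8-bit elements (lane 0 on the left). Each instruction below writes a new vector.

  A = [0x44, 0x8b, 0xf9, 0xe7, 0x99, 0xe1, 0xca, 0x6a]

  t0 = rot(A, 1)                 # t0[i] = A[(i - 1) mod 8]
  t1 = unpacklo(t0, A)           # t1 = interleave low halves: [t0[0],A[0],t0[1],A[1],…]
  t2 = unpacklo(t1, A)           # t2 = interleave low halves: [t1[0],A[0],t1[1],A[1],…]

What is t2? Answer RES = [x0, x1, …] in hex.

  t0: 6a 44 8b f9 e7 99 e1 ca
  t1: 6a 44 44 8b 8b f9 f9 e7
  t2: 6a 44 44 8b 44 f9 8b e7

RES = [ 0x6a  0x44  0x44  0x8b  0x44  0xf9  0x8b  0xe7 ]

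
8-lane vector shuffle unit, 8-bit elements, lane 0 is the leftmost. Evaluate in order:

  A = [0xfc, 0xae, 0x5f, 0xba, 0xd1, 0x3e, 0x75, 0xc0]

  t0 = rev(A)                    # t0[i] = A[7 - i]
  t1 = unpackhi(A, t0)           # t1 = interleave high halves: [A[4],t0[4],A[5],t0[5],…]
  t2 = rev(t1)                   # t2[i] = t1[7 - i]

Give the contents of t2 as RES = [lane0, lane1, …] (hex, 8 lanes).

RES = [0xfc, 0xc0, 0xae, 0x75, 0x5f, 0x3e, 0xba, 0xd1]

t0 = [0xc0, 0x75, 0x3e, 0xd1, 0xba, 0x5f, 0xae, 0xfc]
t1 = [0xd1, 0xba, 0x3e, 0x5f, 0x75, 0xae, 0xc0, 0xfc]
t2 = [0xfc, 0xc0, 0xae, 0x75, 0x5f, 0x3e, 0xba, 0xd1]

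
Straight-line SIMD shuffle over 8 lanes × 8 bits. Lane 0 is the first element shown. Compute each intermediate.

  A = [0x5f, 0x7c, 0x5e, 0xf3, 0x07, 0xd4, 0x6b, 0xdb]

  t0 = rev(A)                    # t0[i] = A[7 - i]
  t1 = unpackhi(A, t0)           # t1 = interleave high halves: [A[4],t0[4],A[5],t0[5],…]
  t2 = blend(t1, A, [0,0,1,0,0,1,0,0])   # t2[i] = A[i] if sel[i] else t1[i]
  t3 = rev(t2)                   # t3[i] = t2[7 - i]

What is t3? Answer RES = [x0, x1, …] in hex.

t0 = [0xdb, 0x6b, 0xd4, 0x07, 0xf3, 0x5e, 0x7c, 0x5f]
t1 = [0x07, 0xf3, 0xd4, 0x5e, 0x6b, 0x7c, 0xdb, 0x5f]
t2 = [0x07, 0xf3, 0x5e, 0x5e, 0x6b, 0xd4, 0xdb, 0x5f]
t3 = [0x5f, 0xdb, 0xd4, 0x6b, 0x5e, 0x5e, 0xf3, 0x07]

RES = [0x5f, 0xdb, 0xd4, 0x6b, 0x5e, 0x5e, 0xf3, 0x07]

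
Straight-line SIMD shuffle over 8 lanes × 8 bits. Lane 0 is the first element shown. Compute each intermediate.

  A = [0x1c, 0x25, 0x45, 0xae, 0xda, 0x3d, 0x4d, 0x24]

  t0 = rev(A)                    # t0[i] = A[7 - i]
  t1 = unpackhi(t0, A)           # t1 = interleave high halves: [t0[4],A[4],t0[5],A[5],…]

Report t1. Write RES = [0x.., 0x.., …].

RES = [ 0xae  0xda  0x45  0x3d  0x25  0x4d  0x1c  0x24 ]

  t0: 24 4d 3d da ae 45 25 1c
  t1: ae da 45 3d 25 4d 1c 24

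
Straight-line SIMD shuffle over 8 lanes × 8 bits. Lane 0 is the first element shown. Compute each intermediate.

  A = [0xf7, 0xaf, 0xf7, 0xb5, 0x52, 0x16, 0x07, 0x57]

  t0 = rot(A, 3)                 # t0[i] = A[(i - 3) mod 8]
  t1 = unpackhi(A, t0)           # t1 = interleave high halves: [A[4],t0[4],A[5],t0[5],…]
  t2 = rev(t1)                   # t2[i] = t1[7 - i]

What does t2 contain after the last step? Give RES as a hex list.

RES = [0x52, 0x57, 0xb5, 0x07, 0xf7, 0x16, 0xaf, 0x52]

→ t0 |16|07|57|f7|af|f7|b5|52|
→ t1 |52|af|16|f7|07|b5|57|52|
→ t2 |52|57|b5|07|f7|16|af|52|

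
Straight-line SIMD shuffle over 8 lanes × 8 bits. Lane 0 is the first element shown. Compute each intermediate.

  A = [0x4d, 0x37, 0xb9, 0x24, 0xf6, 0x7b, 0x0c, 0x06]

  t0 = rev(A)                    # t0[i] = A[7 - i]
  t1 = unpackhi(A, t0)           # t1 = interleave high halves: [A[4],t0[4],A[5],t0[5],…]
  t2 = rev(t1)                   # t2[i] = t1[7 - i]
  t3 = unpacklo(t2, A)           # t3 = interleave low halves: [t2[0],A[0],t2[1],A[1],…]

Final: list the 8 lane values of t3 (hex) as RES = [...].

RES = [ 0x4d  0x4d  0x06  0x37  0x37  0xb9  0x0c  0x24 ]

  t0: 06 0c 7b f6 24 b9 37 4d
  t1: f6 24 7b b9 0c 37 06 4d
  t2: 4d 06 37 0c b9 7b 24 f6
  t3: 4d 4d 06 37 37 b9 0c 24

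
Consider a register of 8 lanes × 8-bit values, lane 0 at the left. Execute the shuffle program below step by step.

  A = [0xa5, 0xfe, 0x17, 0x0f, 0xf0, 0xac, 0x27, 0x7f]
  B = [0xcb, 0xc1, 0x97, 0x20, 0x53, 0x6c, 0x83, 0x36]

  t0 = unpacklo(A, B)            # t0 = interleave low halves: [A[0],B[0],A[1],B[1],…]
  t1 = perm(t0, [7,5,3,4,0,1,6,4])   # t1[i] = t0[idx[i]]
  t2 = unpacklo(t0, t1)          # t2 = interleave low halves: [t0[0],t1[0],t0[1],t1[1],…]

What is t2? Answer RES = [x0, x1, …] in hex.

RES = [0xa5, 0x20, 0xcb, 0x97, 0xfe, 0xc1, 0xc1, 0x17]

  t0: a5 cb fe c1 17 97 0f 20
  t1: 20 97 c1 17 a5 cb 0f 17
  t2: a5 20 cb 97 fe c1 c1 17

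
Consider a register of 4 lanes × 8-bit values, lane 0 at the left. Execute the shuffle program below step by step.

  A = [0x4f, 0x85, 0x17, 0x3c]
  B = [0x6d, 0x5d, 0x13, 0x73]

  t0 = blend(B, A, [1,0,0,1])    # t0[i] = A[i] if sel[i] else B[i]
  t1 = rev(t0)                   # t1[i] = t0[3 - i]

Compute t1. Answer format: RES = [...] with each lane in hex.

RES = [ 0x3c  0x13  0x5d  0x4f ]

→ t0 |4f|5d|13|3c|
→ t1 |3c|13|5d|4f|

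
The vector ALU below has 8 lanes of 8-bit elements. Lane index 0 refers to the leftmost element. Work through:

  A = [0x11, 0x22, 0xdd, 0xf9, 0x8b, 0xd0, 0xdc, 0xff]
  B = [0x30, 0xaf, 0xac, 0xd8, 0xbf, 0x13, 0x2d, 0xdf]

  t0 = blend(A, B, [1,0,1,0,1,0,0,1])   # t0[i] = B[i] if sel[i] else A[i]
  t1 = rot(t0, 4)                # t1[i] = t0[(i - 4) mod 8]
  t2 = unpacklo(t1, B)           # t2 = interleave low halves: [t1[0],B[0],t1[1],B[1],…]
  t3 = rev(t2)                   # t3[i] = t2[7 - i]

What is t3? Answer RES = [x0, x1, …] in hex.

RES = [0xd8, 0xdf, 0xac, 0xdc, 0xaf, 0xd0, 0x30, 0xbf]

t0 = [0x30, 0x22, 0xac, 0xf9, 0xbf, 0xd0, 0xdc, 0xdf]
t1 = [0xbf, 0xd0, 0xdc, 0xdf, 0x30, 0x22, 0xac, 0xf9]
t2 = [0xbf, 0x30, 0xd0, 0xaf, 0xdc, 0xac, 0xdf, 0xd8]
t3 = [0xd8, 0xdf, 0xac, 0xdc, 0xaf, 0xd0, 0x30, 0xbf]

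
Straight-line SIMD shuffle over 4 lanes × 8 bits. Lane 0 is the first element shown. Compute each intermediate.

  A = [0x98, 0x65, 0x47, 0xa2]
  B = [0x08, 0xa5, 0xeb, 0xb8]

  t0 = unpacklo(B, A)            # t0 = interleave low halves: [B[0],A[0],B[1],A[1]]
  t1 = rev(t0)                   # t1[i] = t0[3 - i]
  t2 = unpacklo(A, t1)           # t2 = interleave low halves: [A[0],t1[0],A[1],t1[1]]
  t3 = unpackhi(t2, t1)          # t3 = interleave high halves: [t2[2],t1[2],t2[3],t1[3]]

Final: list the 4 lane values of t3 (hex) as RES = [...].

t0 = [0x08, 0x98, 0xa5, 0x65]
t1 = [0x65, 0xa5, 0x98, 0x08]
t2 = [0x98, 0x65, 0x65, 0xa5]
t3 = [0x65, 0x98, 0xa5, 0x08]

RES = [0x65, 0x98, 0xa5, 0x08]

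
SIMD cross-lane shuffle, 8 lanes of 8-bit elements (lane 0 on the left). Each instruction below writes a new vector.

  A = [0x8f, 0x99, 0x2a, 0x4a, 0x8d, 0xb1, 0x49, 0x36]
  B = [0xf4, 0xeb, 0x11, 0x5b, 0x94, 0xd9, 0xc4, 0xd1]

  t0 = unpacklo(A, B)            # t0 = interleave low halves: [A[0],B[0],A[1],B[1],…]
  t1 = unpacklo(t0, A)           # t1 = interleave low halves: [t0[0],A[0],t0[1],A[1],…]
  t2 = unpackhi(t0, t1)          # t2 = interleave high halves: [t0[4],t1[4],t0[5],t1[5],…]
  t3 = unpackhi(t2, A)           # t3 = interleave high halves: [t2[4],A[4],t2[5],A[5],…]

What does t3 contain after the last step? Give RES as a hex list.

  t0: 8f f4 99 eb 2a 11 4a 5b
  t1: 8f 8f f4 99 99 2a eb 4a
  t2: 2a 99 11 2a 4a eb 5b 4a
  t3: 4a 8d eb b1 5b 49 4a 36

RES = [ 0x4a  0x8d  0xeb  0xb1  0x5b  0x49  0x4a  0x36 ]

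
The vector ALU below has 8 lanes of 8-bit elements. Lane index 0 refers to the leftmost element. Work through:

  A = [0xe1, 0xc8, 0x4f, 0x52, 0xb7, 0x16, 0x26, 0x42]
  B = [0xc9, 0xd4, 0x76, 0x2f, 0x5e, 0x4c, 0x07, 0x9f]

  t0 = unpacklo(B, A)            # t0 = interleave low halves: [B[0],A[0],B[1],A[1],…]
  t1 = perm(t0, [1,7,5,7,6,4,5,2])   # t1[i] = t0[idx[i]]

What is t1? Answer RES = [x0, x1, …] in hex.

t0 = [0xc9, 0xe1, 0xd4, 0xc8, 0x76, 0x4f, 0x2f, 0x52]
t1 = [0xe1, 0x52, 0x4f, 0x52, 0x2f, 0x76, 0x4f, 0xd4]

RES = [0xe1, 0x52, 0x4f, 0x52, 0x2f, 0x76, 0x4f, 0xd4]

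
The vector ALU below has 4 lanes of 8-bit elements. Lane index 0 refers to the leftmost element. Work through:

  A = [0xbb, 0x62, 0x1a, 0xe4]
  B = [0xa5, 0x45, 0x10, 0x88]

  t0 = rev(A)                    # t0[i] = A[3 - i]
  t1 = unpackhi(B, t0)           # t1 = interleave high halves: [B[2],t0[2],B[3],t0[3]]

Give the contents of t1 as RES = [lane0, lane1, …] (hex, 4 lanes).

RES = [ 0x10  0x62  0x88  0xbb ]

→ t0 |e4|1a|62|bb|
→ t1 |10|62|88|bb|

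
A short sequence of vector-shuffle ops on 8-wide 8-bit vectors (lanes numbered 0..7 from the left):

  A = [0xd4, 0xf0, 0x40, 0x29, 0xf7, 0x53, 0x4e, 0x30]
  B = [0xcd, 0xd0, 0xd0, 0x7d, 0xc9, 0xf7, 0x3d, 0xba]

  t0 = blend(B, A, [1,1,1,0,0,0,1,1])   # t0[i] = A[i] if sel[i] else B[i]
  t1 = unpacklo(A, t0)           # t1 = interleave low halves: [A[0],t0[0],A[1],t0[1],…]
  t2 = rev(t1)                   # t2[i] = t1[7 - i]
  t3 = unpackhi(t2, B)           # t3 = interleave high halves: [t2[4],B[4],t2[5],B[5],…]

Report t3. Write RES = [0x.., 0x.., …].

RES = [0xf0, 0xc9, 0xf0, 0xf7, 0xd4, 0x3d, 0xd4, 0xba]

  t0: d4 f0 40 7d c9 f7 4e 30
  t1: d4 d4 f0 f0 40 40 29 7d
  t2: 7d 29 40 40 f0 f0 d4 d4
  t3: f0 c9 f0 f7 d4 3d d4 ba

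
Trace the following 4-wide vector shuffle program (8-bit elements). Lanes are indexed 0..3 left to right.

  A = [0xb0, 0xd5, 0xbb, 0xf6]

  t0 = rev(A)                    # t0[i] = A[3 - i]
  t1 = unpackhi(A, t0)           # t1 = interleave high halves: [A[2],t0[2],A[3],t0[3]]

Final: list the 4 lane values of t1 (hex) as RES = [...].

t0 = [0xf6, 0xbb, 0xd5, 0xb0]
t1 = [0xbb, 0xd5, 0xf6, 0xb0]

RES = [0xbb, 0xd5, 0xf6, 0xb0]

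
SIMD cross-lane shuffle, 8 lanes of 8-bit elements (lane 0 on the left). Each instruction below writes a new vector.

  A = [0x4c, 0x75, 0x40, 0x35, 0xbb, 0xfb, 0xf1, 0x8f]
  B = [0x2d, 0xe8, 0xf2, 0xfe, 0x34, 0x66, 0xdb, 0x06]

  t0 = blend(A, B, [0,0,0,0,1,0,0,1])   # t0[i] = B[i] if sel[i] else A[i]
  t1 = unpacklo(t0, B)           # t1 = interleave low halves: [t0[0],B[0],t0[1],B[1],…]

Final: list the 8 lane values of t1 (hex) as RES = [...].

RES = [0x4c, 0x2d, 0x75, 0xe8, 0x40, 0xf2, 0x35, 0xfe]

  t0: 4c 75 40 35 34 fb f1 06
  t1: 4c 2d 75 e8 40 f2 35 fe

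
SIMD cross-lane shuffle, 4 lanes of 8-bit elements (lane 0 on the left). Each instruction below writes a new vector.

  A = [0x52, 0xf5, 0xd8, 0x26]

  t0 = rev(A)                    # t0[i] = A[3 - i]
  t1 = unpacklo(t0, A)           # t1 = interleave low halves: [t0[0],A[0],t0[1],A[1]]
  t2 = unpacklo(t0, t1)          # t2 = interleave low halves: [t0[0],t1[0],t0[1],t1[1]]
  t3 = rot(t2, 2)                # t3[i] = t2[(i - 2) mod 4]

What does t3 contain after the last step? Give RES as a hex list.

RES = [ 0xd8  0x52  0x26  0x26 ]

t0 = [0x26, 0xd8, 0xf5, 0x52]
t1 = [0x26, 0x52, 0xd8, 0xf5]
t2 = [0x26, 0x26, 0xd8, 0x52]
t3 = [0xd8, 0x52, 0x26, 0x26]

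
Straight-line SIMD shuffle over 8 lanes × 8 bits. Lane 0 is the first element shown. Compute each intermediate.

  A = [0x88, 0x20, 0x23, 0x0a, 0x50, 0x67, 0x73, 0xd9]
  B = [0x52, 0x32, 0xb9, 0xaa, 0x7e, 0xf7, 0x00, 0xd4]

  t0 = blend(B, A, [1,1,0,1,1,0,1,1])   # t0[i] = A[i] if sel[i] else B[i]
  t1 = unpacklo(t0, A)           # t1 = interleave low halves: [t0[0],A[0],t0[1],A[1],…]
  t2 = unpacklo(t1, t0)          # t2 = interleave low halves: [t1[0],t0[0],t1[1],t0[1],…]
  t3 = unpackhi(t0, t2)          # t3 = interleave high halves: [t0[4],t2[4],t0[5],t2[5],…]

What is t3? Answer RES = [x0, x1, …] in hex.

t0 = [0x88, 0x20, 0xb9, 0x0a, 0x50, 0xf7, 0x73, 0xd9]
t1 = [0x88, 0x88, 0x20, 0x20, 0xb9, 0x23, 0x0a, 0x0a]
t2 = [0x88, 0x88, 0x88, 0x20, 0x20, 0xb9, 0x20, 0x0a]
t3 = [0x50, 0x20, 0xf7, 0xb9, 0x73, 0x20, 0xd9, 0x0a]

RES = [0x50, 0x20, 0xf7, 0xb9, 0x73, 0x20, 0xd9, 0x0a]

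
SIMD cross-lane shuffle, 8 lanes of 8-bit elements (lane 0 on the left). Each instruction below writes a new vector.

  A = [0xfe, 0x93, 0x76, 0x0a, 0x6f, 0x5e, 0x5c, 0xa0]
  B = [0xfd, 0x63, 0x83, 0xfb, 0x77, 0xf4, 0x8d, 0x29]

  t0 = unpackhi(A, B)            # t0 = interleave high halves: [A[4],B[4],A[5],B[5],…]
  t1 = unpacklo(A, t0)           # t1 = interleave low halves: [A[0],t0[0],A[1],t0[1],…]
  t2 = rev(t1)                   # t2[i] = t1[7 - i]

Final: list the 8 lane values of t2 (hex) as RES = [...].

RES = [ 0xf4  0x0a  0x5e  0x76  0x77  0x93  0x6f  0xfe ]

  t0: 6f 77 5e f4 5c 8d a0 29
  t1: fe 6f 93 77 76 5e 0a f4
  t2: f4 0a 5e 76 77 93 6f fe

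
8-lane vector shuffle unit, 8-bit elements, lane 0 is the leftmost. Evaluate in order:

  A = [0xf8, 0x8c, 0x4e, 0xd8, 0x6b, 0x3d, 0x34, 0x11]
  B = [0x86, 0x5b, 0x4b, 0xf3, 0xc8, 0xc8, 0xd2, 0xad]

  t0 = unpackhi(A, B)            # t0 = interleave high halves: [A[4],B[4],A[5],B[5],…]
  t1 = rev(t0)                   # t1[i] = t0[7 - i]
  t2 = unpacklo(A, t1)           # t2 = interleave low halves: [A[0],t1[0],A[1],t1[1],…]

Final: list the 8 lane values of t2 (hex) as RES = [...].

RES = [ 0xf8  0xad  0x8c  0x11  0x4e  0xd2  0xd8  0x34 ]

t0 = [0x6b, 0xc8, 0x3d, 0xc8, 0x34, 0xd2, 0x11, 0xad]
t1 = [0xad, 0x11, 0xd2, 0x34, 0xc8, 0x3d, 0xc8, 0x6b]
t2 = [0xf8, 0xad, 0x8c, 0x11, 0x4e, 0xd2, 0xd8, 0x34]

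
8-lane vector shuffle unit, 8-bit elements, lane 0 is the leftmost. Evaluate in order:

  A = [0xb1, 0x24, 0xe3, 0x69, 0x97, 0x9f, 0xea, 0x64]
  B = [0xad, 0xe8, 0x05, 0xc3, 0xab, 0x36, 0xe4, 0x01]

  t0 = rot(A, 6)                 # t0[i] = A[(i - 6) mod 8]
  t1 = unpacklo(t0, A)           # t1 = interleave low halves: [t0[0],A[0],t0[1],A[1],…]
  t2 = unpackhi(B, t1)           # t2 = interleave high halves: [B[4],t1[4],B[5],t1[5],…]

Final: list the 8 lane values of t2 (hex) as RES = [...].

RES = [ 0xab  0x97  0x36  0xe3  0xe4  0x9f  0x01  0x69 ]

→ t0 |e3|69|97|9f|ea|64|b1|24|
→ t1 |e3|b1|69|24|97|e3|9f|69|
→ t2 |ab|97|36|e3|e4|9f|01|69|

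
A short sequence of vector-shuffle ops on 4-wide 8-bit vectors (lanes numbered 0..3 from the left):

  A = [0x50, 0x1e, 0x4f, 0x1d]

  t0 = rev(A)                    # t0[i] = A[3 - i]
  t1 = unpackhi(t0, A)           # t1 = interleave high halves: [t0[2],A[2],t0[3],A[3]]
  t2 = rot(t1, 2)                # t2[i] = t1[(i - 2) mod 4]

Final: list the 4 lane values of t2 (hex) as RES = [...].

RES = [ 0x50  0x1d  0x1e  0x4f ]

t0 = [0x1d, 0x4f, 0x1e, 0x50]
t1 = [0x1e, 0x4f, 0x50, 0x1d]
t2 = [0x50, 0x1d, 0x1e, 0x4f]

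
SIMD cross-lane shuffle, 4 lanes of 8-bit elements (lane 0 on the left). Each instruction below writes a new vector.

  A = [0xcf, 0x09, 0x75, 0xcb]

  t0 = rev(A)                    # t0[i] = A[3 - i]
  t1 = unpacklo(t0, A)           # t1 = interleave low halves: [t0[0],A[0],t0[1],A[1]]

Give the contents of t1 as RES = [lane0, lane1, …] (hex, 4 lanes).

  t0: cb 75 09 cf
  t1: cb cf 75 09

RES = [0xcb, 0xcf, 0x75, 0x09]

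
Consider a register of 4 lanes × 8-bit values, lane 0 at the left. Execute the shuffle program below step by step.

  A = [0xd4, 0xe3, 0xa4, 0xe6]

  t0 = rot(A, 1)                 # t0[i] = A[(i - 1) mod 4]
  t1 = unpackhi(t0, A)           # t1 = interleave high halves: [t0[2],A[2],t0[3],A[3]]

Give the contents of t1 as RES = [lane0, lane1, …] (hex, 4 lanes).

RES = [ 0xe3  0xa4  0xa4  0xe6 ]

t0 = [0xe6, 0xd4, 0xe3, 0xa4]
t1 = [0xe3, 0xa4, 0xa4, 0xe6]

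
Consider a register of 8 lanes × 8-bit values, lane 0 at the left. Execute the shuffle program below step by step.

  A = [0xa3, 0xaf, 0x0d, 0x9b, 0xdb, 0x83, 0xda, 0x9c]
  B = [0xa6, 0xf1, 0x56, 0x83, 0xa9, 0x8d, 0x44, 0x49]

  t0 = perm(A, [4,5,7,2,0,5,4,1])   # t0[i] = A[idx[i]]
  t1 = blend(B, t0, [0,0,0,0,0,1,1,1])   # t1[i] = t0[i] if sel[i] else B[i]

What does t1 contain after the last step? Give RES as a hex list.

t0 = [0xdb, 0x83, 0x9c, 0x0d, 0xa3, 0x83, 0xdb, 0xaf]
t1 = [0xa6, 0xf1, 0x56, 0x83, 0xa9, 0x83, 0xdb, 0xaf]

RES = [0xa6, 0xf1, 0x56, 0x83, 0xa9, 0x83, 0xdb, 0xaf]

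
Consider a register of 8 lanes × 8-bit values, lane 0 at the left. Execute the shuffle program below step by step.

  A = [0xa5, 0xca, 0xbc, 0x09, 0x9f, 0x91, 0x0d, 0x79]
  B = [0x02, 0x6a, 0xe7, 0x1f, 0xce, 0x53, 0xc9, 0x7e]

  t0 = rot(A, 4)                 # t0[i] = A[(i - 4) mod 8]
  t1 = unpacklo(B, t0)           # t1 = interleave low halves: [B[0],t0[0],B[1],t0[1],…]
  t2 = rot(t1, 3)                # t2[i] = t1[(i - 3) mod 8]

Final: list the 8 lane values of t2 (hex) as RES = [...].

  t0: 9f 91 0d 79 a5 ca bc 09
  t1: 02 9f 6a 91 e7 0d 1f 79
  t2: 0d 1f 79 02 9f 6a 91 e7

RES = [ 0x0d  0x1f  0x79  0x02  0x9f  0x6a  0x91  0xe7 ]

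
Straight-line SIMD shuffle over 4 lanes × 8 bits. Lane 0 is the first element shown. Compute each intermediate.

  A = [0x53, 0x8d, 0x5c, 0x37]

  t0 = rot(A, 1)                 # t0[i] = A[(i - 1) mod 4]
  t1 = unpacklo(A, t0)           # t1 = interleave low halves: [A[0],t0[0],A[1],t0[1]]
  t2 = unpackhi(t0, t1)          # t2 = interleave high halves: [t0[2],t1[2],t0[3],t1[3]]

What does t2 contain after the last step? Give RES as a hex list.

RES = [ 0x8d  0x8d  0x5c  0x53 ]

t0 = [0x37, 0x53, 0x8d, 0x5c]
t1 = [0x53, 0x37, 0x8d, 0x53]
t2 = [0x8d, 0x8d, 0x5c, 0x53]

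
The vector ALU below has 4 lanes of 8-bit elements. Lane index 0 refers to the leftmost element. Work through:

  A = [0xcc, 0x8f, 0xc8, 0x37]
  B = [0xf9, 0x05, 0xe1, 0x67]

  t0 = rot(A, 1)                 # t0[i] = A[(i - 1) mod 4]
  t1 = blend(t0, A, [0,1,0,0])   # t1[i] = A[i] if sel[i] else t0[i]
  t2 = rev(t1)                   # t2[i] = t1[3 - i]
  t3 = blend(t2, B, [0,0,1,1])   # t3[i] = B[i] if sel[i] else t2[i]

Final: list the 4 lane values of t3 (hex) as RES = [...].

  t0: 37 cc 8f c8
  t1: 37 8f 8f c8
  t2: c8 8f 8f 37
  t3: c8 8f e1 67

RES = [ 0xc8  0x8f  0xe1  0x67 ]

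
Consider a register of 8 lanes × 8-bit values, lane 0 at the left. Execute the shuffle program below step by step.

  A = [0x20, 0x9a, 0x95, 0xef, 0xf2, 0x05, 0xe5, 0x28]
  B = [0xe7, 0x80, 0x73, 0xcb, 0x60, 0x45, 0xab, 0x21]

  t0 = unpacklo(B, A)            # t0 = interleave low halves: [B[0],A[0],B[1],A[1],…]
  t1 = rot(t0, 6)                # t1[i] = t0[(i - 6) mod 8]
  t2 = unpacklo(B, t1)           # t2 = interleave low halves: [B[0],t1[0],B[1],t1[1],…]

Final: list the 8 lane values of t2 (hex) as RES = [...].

RES = [0xe7, 0x80, 0x80, 0x9a, 0x73, 0x73, 0xcb, 0x95]

t0 = [0xe7, 0x20, 0x80, 0x9a, 0x73, 0x95, 0xcb, 0xef]
t1 = [0x80, 0x9a, 0x73, 0x95, 0xcb, 0xef, 0xe7, 0x20]
t2 = [0xe7, 0x80, 0x80, 0x9a, 0x73, 0x73, 0xcb, 0x95]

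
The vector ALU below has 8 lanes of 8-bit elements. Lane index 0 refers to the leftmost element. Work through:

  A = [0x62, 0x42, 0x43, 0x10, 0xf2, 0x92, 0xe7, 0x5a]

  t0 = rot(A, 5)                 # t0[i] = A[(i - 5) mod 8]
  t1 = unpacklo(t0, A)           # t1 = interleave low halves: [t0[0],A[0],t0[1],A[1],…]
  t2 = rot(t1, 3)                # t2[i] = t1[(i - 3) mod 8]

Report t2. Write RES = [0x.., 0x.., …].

→ t0 |10|f2|92|e7|5a|62|42|43|
→ t1 |10|62|f2|42|92|43|e7|10|
→ t2 |43|e7|10|10|62|f2|42|92|

RES = [ 0x43  0xe7  0x10  0x10  0x62  0xf2  0x42  0x92 ]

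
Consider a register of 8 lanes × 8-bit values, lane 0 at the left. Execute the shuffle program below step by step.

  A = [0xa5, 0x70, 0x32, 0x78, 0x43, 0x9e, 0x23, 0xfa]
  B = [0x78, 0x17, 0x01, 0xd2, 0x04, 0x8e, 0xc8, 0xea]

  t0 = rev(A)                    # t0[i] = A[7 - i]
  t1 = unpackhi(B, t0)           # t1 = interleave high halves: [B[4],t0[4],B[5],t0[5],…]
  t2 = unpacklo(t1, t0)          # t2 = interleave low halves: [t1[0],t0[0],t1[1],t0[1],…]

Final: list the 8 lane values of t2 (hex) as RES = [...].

RES = [ 0x04  0xfa  0x78  0x23  0x8e  0x9e  0x32  0x43 ]

→ t0 |fa|23|9e|43|78|32|70|a5|
→ t1 |04|78|8e|32|c8|70|ea|a5|
→ t2 |04|fa|78|23|8e|9e|32|43|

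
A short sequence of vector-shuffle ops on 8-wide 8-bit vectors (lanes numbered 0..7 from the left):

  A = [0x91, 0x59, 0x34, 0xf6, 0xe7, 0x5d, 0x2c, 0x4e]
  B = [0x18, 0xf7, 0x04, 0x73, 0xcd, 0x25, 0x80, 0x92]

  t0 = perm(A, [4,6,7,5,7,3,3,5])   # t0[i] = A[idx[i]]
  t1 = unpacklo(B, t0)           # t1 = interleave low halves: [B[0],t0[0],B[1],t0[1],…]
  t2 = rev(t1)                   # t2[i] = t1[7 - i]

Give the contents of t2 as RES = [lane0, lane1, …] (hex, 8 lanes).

t0 = [0xe7, 0x2c, 0x4e, 0x5d, 0x4e, 0xf6, 0xf6, 0x5d]
t1 = [0x18, 0xe7, 0xf7, 0x2c, 0x04, 0x4e, 0x73, 0x5d]
t2 = [0x5d, 0x73, 0x4e, 0x04, 0x2c, 0xf7, 0xe7, 0x18]

RES = [ 0x5d  0x73  0x4e  0x04  0x2c  0xf7  0xe7  0x18 ]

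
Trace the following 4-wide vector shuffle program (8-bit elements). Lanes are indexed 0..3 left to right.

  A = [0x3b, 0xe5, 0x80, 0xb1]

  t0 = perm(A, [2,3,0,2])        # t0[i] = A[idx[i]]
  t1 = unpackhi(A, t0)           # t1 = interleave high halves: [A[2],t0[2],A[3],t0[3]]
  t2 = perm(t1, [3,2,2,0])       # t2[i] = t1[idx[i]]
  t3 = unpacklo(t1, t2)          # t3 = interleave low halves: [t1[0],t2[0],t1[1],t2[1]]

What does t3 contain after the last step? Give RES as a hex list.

→ t0 |80|b1|3b|80|
→ t1 |80|3b|b1|80|
→ t2 |80|b1|b1|80|
→ t3 |80|80|3b|b1|

RES = [0x80, 0x80, 0x3b, 0xb1]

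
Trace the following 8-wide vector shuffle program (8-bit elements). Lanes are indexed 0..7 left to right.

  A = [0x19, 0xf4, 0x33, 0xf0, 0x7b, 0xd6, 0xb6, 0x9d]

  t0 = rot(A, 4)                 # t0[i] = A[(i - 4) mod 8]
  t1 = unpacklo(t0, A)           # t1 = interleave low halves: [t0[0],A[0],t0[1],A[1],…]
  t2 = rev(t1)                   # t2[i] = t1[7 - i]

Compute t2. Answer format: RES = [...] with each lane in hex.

RES = [ 0xf0  0x9d  0x33  0xb6  0xf4  0xd6  0x19  0x7b ]

  t0: 7b d6 b6 9d 19 f4 33 f0
  t1: 7b 19 d6 f4 b6 33 9d f0
  t2: f0 9d 33 b6 f4 d6 19 7b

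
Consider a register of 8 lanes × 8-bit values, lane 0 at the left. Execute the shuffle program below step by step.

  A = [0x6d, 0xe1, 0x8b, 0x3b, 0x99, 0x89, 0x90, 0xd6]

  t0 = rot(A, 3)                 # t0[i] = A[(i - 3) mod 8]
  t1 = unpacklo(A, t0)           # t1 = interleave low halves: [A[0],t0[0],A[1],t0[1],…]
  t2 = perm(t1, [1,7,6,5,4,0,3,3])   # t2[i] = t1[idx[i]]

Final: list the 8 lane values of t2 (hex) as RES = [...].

RES = [0x89, 0x6d, 0x3b, 0xd6, 0x8b, 0x6d, 0x90, 0x90]

  t0: 89 90 d6 6d e1 8b 3b 99
  t1: 6d 89 e1 90 8b d6 3b 6d
  t2: 89 6d 3b d6 8b 6d 90 90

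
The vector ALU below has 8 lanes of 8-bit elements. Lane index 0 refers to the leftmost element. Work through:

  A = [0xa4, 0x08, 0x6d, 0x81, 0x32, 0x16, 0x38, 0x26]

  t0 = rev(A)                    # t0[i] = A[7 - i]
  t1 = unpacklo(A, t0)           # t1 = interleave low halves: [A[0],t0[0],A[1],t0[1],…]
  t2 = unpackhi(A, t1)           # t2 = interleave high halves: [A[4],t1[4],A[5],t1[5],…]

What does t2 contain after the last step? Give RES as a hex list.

t0 = [0x26, 0x38, 0x16, 0x32, 0x81, 0x6d, 0x08, 0xa4]
t1 = [0xa4, 0x26, 0x08, 0x38, 0x6d, 0x16, 0x81, 0x32]
t2 = [0x32, 0x6d, 0x16, 0x16, 0x38, 0x81, 0x26, 0x32]

RES = [0x32, 0x6d, 0x16, 0x16, 0x38, 0x81, 0x26, 0x32]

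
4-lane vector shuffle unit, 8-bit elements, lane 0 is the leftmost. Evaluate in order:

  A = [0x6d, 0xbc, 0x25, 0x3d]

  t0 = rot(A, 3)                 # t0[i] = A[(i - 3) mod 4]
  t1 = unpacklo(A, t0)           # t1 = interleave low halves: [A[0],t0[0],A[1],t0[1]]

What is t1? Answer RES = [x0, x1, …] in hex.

  t0: bc 25 3d 6d
  t1: 6d bc bc 25

RES = [0x6d, 0xbc, 0xbc, 0x25]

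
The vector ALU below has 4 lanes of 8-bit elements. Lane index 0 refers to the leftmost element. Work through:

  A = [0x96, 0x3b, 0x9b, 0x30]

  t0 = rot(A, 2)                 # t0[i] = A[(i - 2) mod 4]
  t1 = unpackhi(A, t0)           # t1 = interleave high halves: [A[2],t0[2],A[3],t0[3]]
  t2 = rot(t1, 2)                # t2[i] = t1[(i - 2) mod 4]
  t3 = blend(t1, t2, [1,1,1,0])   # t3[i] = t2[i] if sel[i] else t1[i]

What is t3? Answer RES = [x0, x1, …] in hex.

RES = [ 0x30  0x3b  0x9b  0x3b ]

→ t0 |9b|30|96|3b|
→ t1 |9b|96|30|3b|
→ t2 |30|3b|9b|96|
→ t3 |30|3b|9b|3b|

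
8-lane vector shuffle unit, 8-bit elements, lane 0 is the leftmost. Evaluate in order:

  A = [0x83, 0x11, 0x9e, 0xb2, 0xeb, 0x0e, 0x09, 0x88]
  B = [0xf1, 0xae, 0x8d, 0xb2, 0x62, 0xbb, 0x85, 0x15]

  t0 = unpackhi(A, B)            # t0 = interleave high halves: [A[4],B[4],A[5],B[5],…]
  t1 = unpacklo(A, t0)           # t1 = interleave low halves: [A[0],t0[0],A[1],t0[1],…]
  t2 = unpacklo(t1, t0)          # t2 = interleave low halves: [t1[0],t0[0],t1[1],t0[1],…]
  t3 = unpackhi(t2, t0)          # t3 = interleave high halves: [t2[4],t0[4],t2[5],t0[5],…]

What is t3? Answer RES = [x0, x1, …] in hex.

  t0: eb 62 0e bb 09 85 88 15
  t1: 83 eb 11 62 9e 0e b2 bb
  t2: 83 eb eb 62 11 0e 62 bb
  t3: 11 09 0e 85 62 88 bb 15

RES = [ 0x11  0x09  0x0e  0x85  0x62  0x88  0xbb  0x15 ]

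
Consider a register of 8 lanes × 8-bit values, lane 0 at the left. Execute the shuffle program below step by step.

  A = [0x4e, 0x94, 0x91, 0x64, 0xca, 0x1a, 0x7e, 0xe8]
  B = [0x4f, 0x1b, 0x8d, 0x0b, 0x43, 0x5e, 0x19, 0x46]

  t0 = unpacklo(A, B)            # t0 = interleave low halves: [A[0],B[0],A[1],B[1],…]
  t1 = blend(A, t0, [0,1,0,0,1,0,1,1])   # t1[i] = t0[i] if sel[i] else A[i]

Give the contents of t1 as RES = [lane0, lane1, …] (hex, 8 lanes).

RES = [0x4e, 0x4f, 0x91, 0x64, 0x91, 0x1a, 0x64, 0x0b]

  t0: 4e 4f 94 1b 91 8d 64 0b
  t1: 4e 4f 91 64 91 1a 64 0b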